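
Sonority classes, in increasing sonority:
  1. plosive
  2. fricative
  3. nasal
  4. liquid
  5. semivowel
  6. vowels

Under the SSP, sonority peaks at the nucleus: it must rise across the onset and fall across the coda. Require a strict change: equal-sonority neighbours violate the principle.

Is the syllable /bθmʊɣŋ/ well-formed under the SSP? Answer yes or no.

Onset: /b/ is a plosive (sonority 1), /θ/ is a fricative (sonority 2), /m/ is a nasal (sonority 3); then the nucleus /ʊ/ (sonority 6).
Onset profile 1-2-3-6 — rises to the nucleus.
Coda: /ɣ/ is a fricative (sonority 2), /ŋ/ is a nasal (sonority 3).
Coda profile 6-2-3 — does not strictly fall throughout.

no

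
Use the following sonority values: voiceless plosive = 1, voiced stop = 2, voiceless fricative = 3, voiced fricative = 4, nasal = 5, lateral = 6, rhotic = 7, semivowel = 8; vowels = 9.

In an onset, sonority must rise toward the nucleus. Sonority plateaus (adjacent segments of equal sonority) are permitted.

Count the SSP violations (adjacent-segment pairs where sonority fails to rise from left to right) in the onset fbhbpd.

/f/: voiceless fricative = 3.
/b/: voiced stop = 2.
/h/: voiceless fricative = 3.
/b/: voiced stop = 2.
/p/: voiceless plosive = 1.
/d/: voiced stop = 2.
/f/→/b/: 3→2 (does not rise) — violation.
/b/→/h/: 2→3 (rises) — ok.
/h/→/b/: 3→2 (does not rise) — violation.
/b/→/p/: 2→1 (does not rise) — violation.
/p/→/d/: 1→2 (rises) — ok.

3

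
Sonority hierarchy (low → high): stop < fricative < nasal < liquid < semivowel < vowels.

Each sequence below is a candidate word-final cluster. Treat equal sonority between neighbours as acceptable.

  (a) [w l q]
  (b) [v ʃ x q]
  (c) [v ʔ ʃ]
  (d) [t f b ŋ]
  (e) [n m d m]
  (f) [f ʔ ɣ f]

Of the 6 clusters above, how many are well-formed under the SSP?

2

(a) 5-4-1 → obeys
(b) 2-2-2-1 → obeys
(c) 2-1-2 → violates
(d) 1-2-1-3 → violates
(e) 3-3-1-3 → violates
(f) 2-1-2-2 → violates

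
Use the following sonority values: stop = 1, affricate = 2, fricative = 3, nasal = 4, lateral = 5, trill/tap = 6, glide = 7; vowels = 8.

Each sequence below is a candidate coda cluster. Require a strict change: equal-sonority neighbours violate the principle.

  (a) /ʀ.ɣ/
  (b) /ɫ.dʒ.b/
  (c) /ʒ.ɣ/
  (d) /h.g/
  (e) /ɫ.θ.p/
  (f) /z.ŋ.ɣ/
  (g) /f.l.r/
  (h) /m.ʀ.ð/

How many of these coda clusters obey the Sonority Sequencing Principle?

(a) 6-3 → obeys
(b) 5-2-1 → obeys
(c) 3-3 → violates
(d) 3-1 → obeys
(e) 5-3-1 → obeys
(f) 3-4-3 → violates
(g) 3-5-6 → violates
(h) 4-6-3 → violates

4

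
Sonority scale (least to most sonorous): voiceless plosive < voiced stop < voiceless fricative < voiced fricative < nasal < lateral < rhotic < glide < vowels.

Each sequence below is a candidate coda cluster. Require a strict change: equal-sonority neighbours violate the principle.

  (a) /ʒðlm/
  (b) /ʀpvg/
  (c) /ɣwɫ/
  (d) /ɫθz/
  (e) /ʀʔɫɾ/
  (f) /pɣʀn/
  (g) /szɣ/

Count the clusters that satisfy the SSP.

(a) 4-4-6-5 → violates
(b) 7-1-4-2 → violates
(c) 4-8-6 → violates
(d) 6-3-4 → violates
(e) 7-1-6-7 → violates
(f) 1-4-7-5 → violates
(g) 3-4-4 → violates

0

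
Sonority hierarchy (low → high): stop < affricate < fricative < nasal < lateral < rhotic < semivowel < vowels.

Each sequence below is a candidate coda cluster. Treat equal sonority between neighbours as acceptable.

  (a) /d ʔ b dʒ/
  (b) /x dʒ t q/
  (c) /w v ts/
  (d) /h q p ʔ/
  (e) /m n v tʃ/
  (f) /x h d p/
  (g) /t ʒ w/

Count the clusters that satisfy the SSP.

5

(a) 1-1-1-2 → violates
(b) 3-2-1-1 → obeys
(c) 7-3-2 → obeys
(d) 3-1-1-1 → obeys
(e) 4-4-3-2 → obeys
(f) 3-3-1-1 → obeys
(g) 1-3-7 → violates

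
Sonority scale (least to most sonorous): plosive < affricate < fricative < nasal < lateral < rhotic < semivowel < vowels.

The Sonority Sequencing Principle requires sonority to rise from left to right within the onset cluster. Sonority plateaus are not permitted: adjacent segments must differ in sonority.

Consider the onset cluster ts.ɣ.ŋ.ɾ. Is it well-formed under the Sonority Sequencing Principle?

/ts/ — affricate, sonority 2.
/ɣ/ — fricative, sonority 3.
/ŋ/ — nasal, sonority 4.
/ɾ/ — rhotic, sonority 6.
The profile 2-3-4-6 strictly rises, so the onset cluster satisfies the SSP.

yes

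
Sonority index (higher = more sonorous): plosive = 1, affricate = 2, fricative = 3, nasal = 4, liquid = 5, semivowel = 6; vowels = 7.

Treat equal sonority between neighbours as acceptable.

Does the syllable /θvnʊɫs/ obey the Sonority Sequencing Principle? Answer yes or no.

yes

Onset: /θ/ is a fricative (sonority 3), /v/ is a fricative (sonority 3), /n/ is a nasal (sonority 4); then the nucleus /ʊ/ (sonority 7).
Onset profile 3-3-4-7 — rises to the nucleus.
Coda: /ɫ/ is a liquid (sonority 5), /s/ is a fricative (sonority 3).
Coda profile 7-5-3 — falls from the nucleus.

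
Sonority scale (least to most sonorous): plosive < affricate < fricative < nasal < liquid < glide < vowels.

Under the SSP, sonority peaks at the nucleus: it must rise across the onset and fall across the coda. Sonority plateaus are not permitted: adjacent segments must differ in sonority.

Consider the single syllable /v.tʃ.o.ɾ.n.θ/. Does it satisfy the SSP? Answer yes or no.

Onset: /v/ is a fricative (sonority 3), /tʃ/ is an affricate (sonority 2); then the nucleus /o/ (sonority 7).
Onset profile 3-2-7 — does not strictly rise throughout.
Coda: /ɾ/ is a liquid (sonority 5), /n/ is a nasal (sonority 4), /θ/ is a fricative (sonority 3).
Coda profile 7-5-4-3 — falls from the nucleus.

no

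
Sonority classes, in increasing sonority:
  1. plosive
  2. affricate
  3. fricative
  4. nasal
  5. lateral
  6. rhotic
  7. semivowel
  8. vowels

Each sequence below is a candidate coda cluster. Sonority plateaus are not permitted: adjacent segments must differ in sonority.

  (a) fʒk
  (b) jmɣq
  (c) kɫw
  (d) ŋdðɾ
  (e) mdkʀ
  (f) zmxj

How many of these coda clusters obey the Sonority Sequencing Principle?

1

(a) sonority 3-3-1: ill-formed.
(b) sonority 7-4-3-1: well-formed.
(c) sonority 1-5-7: ill-formed.
(d) sonority 4-1-3-6: ill-formed.
(e) sonority 4-1-1-6: ill-formed.
(f) sonority 3-4-3-7: ill-formed.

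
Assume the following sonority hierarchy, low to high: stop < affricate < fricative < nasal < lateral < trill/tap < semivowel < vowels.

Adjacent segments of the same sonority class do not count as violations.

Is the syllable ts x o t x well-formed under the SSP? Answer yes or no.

Onset: /ts/ is an affricate (sonority 2), /x/ is a fricative (sonority 3); then the nucleus /o/ (sonority 8).
Onset profile 2-3-8 — rises to the nucleus.
Coda: /t/ is a stop (sonority 1), /x/ is a fricative (sonority 3).
Coda profile 8-1-3 — does not fall throughout.

no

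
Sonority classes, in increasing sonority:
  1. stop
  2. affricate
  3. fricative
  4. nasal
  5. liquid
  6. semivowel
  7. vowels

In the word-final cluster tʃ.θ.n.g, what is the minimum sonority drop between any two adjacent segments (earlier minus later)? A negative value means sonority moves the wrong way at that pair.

-1

/tʃ/ — affricate, sonority 2.
/θ/ — fricative, sonority 3.
/n/ — nasal, sonority 4.
/g/ — stop, sonority 1.
/tʃ/→/θ/: change -1.
/θ/→/n/: change -1.
/n/→/g/: change +3.
Minimum = -1.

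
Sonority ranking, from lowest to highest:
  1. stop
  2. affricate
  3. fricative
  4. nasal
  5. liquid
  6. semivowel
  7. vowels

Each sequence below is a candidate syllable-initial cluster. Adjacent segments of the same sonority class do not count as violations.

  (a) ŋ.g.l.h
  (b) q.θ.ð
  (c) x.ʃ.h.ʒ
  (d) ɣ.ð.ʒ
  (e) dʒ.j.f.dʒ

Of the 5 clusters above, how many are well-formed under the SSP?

(a) sonority 4-1-5-3: ill-formed.
(b) sonority 1-3-3: well-formed.
(c) sonority 3-3-3-3: well-formed.
(d) sonority 3-3-3: well-formed.
(e) sonority 2-6-3-2: ill-formed.

3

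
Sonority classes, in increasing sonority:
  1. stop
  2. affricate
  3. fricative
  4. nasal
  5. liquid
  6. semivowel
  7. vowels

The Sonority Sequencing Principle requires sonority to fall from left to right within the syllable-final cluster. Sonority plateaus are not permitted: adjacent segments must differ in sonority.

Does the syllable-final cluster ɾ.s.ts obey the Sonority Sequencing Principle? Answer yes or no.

yes

/ɾ/ is a liquid (sonority 5).
/s/ is a fricative (sonority 3).
/ts/ is an affricate (sonority 2).
The profile 5-3-2 strictly falls, so the syllable-final cluster satisfies the SSP.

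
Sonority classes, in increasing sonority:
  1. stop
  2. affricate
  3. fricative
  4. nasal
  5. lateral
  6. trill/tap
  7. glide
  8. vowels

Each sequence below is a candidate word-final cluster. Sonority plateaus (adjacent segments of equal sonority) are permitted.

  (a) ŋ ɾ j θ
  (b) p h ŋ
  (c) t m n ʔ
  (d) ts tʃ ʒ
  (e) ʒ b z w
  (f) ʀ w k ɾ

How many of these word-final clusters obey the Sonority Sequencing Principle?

0

(a) ŋ ɾ j θ: profile 4-6-7-3 — violates.
(b) p h ŋ: profile 1-3-4 — violates.
(c) t m n ʔ: profile 1-4-4-1 — violates.
(d) ts tʃ ʒ: profile 2-2-3 — violates.
(e) ʒ b z w: profile 3-1-3-7 — violates.
(f) ʀ w k ɾ: profile 6-7-1-6 — violates.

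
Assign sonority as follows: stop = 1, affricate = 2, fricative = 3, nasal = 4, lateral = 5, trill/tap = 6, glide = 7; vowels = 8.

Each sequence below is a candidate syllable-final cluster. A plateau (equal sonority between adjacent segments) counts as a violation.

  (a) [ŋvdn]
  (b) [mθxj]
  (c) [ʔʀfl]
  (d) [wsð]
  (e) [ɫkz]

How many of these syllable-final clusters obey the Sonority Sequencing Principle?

(a) 4-3-1-4 → violates
(b) 4-3-3-7 → violates
(c) 1-6-3-5 → violates
(d) 7-3-3 → violates
(e) 5-1-3 → violates

0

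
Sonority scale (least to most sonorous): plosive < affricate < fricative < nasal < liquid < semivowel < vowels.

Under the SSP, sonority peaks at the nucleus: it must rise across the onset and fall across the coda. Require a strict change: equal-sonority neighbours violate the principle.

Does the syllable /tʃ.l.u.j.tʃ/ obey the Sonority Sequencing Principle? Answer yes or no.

Onset: /tʃ/ is an affricate (sonority 2), /l/ is a liquid (sonority 5); then the nucleus /u/ (sonority 7).
Onset profile 2-5-7 — rises to the nucleus.
Coda: /j/ is a semivowel (sonority 6), /tʃ/ is an affricate (sonority 2).
Coda profile 7-6-2 — falls from the nucleus.

yes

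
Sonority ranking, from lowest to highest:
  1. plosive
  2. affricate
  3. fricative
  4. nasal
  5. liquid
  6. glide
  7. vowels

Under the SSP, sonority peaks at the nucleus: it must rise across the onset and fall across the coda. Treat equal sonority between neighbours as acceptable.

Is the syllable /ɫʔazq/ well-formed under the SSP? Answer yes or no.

no

Onset: /ɫ/ is a liquid (sonority 5), /ʔ/ is a plosive (sonority 1); then the nucleus /a/ (sonority 7).
Onset profile 5-1-7 — does not rise throughout.
Coda: /z/ is a fricative (sonority 3), /q/ is a plosive (sonority 1).
Coda profile 7-3-1 — falls from the nucleus.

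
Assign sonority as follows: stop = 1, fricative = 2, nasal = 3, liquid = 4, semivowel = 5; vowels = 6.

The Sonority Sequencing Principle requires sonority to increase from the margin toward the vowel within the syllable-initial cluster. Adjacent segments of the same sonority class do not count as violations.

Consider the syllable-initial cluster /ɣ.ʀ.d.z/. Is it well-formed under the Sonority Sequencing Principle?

/ɣ/ is a fricative (sonority 2).
/ʀ/ is a liquid (sonority 4).
/d/ is a stop (sonority 1).
/z/ is a fricative (sonority 2).
The profile is 2-4-1-2. Between /ʀ/ (4) and /d/ (1) sonority does not rise, so the cluster violates the SSP.

no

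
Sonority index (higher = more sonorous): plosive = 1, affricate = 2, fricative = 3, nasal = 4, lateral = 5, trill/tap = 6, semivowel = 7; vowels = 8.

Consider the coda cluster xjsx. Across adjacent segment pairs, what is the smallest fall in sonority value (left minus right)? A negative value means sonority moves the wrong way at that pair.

/x/ — fricative, sonority 3.
/j/ — semivowel, sonority 7.
/s/ — fricative, sonority 3.
/x/ — fricative, sonority 3.
/x/→/j/: change -4.
/j/→/s/: change +4.
/s/→/x/: change +0.
Minimum = -4.

-4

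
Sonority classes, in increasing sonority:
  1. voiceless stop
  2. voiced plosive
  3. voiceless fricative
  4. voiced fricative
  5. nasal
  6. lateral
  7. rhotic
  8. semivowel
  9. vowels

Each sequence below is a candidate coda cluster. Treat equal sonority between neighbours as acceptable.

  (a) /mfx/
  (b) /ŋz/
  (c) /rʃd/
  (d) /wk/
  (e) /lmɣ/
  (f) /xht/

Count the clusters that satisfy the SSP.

(a) /mfx/: profile 5-3-3 — obeys.
(b) /ŋz/: profile 5-4 — obeys.
(c) /rʃd/: profile 7-3-2 — obeys.
(d) /wk/: profile 8-1 — obeys.
(e) /lmɣ/: profile 6-5-4 — obeys.
(f) /xht/: profile 3-3-1 — obeys.

6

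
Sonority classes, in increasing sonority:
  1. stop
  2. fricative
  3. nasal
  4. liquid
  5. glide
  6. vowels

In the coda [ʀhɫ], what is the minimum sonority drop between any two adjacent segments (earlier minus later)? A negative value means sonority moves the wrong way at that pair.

/ʀ/ — liquid, sonority 4.
/h/ — fricative, sonority 2.
/ɫ/ — liquid, sonority 4.
/ʀ/→/h/: change +2.
/h/→/ɫ/: change -2.
Minimum = -2.

-2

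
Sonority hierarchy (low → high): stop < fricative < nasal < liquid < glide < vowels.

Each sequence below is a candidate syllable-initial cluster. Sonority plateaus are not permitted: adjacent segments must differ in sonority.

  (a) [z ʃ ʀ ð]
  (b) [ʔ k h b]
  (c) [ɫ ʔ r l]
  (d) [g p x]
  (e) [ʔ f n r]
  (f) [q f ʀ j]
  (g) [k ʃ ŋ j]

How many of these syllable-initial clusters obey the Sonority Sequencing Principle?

(a) 2-2-4-2 → violates
(b) 1-1-2-1 → violates
(c) 4-1-4-4 → violates
(d) 1-1-2 → violates
(e) 1-2-3-4 → obeys
(f) 1-2-4-5 → obeys
(g) 1-2-3-5 → obeys

3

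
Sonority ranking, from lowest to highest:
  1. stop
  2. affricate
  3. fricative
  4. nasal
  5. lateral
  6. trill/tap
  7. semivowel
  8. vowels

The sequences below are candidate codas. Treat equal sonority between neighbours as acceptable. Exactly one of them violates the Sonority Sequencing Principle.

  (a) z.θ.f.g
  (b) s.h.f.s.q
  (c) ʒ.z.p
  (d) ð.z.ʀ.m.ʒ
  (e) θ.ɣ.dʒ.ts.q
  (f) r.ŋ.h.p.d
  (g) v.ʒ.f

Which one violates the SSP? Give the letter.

d

(a) 3-3-3-1 → obeys
(b) 3-3-3-3-1 → obeys
(c) 3-3-1 → obeys
(d) 3-3-6-4-3 → violates
(e) 3-3-2-2-1 → obeys
(f) 6-4-3-1-1 → obeys
(g) 3-3-3 → obeys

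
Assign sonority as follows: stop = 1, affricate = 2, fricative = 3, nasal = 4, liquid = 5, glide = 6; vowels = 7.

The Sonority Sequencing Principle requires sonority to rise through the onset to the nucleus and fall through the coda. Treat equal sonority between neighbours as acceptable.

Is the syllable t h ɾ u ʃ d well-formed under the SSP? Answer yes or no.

Onset: /t/ is a stop (sonority 1), /h/ is a fricative (sonority 3), /ɾ/ is a liquid (sonority 5); then the nucleus /u/ (sonority 7).
Onset profile 1-3-5-7 — rises to the nucleus.
Coda: /ʃ/ is a fricative (sonority 3), /d/ is a stop (sonority 1).
Coda profile 7-3-1 — falls from the nucleus.

yes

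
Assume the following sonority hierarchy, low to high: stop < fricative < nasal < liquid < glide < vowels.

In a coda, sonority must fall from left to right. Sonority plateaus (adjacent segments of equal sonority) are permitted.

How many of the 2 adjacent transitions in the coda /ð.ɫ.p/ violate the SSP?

1

/ð/: fricative = 2.
/ɫ/: liquid = 4.
/p/: stop = 1.
/ð/→/ɫ/: 2→4 (does not fall) — violation.
/ɫ/→/p/: 4→1 (falls) — ok.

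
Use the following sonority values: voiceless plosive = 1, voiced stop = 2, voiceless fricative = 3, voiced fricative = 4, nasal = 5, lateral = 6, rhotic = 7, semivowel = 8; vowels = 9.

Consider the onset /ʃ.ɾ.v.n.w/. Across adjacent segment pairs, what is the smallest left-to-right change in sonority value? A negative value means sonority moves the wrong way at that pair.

/ʃ/: voiceless fricative = 3.
/ɾ/: rhotic = 7.
/v/: voiced fricative = 4.
/n/: nasal = 5.
/w/: semivowel = 8.
/ʃ/→/ɾ/: change +4.
/ɾ/→/v/: change -3.
/v/→/n/: change +1.
/n/→/w/: change +3.
Minimum = -3.

-3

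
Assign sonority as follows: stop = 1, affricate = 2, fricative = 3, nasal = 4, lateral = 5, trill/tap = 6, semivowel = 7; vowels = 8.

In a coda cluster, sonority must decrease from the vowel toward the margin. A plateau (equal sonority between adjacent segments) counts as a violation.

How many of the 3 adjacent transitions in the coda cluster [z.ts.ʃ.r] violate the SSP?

2

/z/ — fricative, sonority 3.
/ts/ — affricate, sonority 2.
/ʃ/ — fricative, sonority 3.
/r/ — trill/tap, sonority 6.
/z/→/ts/: 3→2 (falls) — ok.
/ts/→/ʃ/: 2→3 (does not fall) — violation.
/ʃ/→/r/: 3→6 (does not fall) — violation.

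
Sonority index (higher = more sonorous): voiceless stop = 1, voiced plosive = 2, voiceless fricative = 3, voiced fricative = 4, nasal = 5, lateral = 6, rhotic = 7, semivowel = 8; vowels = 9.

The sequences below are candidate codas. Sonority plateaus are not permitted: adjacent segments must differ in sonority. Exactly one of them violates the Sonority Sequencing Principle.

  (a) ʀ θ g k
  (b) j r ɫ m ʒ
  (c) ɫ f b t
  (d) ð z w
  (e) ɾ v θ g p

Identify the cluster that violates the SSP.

d

(a) ʀ θ g k: profile 7-3-2-1 — obeys.
(b) j r ɫ m ʒ: profile 8-7-6-5-4 — obeys.
(c) ɫ f b t: profile 6-3-2-1 — obeys.
(d) ð z w: profile 4-4-8 — violates.
(e) ɾ v θ g p: profile 7-4-3-2-1 — obeys.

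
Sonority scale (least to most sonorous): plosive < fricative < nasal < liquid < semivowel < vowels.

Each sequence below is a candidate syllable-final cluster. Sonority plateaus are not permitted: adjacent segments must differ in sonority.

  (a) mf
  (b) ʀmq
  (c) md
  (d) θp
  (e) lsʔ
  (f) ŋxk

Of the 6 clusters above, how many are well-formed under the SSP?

6

(a) mf: profile 3-2 — obeys.
(b) ʀmq: profile 4-3-1 — obeys.
(c) md: profile 3-1 — obeys.
(d) θp: profile 2-1 — obeys.
(e) lsʔ: profile 4-2-1 — obeys.
(f) ŋxk: profile 3-2-1 — obeys.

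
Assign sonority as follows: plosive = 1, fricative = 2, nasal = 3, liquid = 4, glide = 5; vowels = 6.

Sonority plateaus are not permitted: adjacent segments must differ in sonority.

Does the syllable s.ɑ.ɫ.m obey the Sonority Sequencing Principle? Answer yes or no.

Onset: /s/ is a fricative (sonority 2); then the nucleus /ɑ/ (sonority 6).
Onset profile 2-6 — rises to the nucleus.
Coda: /ɫ/ is a liquid (sonority 4), /m/ is a nasal (sonority 3).
Coda profile 6-4-3 — falls from the nucleus.

yes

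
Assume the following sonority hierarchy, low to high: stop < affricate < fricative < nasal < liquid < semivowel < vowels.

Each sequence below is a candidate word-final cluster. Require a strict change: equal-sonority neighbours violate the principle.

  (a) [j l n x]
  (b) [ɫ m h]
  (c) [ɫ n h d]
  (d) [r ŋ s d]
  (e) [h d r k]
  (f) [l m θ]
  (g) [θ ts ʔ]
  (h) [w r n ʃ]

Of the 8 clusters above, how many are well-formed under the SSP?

(a) sonority 6-5-4-3: well-formed.
(b) sonority 5-4-3: well-formed.
(c) sonority 5-4-3-1: well-formed.
(d) sonority 5-4-3-1: well-formed.
(e) sonority 3-1-5-1: ill-formed.
(f) sonority 5-4-3: well-formed.
(g) sonority 3-2-1: well-formed.
(h) sonority 6-5-4-3: well-formed.

7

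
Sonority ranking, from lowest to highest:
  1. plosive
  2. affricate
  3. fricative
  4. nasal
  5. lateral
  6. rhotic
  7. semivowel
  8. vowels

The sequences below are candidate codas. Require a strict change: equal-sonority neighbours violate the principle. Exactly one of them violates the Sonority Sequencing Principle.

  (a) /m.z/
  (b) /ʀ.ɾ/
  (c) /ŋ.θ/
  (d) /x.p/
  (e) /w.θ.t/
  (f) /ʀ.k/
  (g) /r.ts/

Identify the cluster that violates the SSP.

b

(a) /m.z/: profile 4-3 — obeys.
(b) /ʀ.ɾ/: profile 6-6 — violates.
(c) /ŋ.θ/: profile 4-3 — obeys.
(d) /x.p/: profile 3-1 — obeys.
(e) /w.θ.t/: profile 7-3-1 — obeys.
(f) /ʀ.k/: profile 6-1 — obeys.
(g) /r.ts/: profile 6-2 — obeys.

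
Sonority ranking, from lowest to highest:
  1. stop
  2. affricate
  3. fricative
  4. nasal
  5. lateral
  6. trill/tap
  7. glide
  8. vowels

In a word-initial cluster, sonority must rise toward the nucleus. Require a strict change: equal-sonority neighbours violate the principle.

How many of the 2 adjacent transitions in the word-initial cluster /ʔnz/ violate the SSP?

/ʔ/ — stop, sonority 1.
/n/ — nasal, sonority 4.
/z/ — fricative, sonority 3.
/ʔ/→/n/: 1→4 (rises) — ok.
/n/→/z/: 4→3 (does not rise) — violation.

1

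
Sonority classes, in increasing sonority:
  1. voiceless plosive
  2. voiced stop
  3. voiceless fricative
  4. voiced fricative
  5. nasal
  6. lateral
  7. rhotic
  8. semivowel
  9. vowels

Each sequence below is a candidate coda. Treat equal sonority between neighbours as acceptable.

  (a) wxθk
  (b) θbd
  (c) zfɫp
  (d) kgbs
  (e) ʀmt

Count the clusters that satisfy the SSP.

(a) sonority 8-3-3-1: well-formed.
(b) sonority 3-2-2: well-formed.
(c) sonority 4-3-6-1: ill-formed.
(d) sonority 1-2-2-3: ill-formed.
(e) sonority 7-5-1: well-formed.

3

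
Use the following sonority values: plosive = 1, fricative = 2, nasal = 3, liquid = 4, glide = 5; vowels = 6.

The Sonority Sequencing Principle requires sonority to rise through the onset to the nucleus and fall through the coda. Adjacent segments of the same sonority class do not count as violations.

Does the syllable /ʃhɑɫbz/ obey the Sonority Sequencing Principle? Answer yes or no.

Onset: /ʃ/ is a fricative (sonority 2), /h/ is a fricative (sonority 2); then the nucleus /ɑ/ (sonority 6).
Onset profile 2-2-6 — rises to the nucleus.
Coda: /ɫ/ is a liquid (sonority 4), /b/ is a plosive (sonority 1), /z/ is a fricative (sonority 2).
Coda profile 6-4-1-2 — does not fall throughout.

no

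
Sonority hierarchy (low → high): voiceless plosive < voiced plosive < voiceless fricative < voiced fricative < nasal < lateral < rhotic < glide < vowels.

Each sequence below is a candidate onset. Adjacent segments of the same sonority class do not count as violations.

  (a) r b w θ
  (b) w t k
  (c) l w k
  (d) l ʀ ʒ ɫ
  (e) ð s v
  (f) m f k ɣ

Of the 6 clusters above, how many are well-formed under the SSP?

0

(a) 7-2-8-3 → violates
(b) 8-1-1 → violates
(c) 6-8-1 → violates
(d) 6-7-4-6 → violates
(e) 4-3-4 → violates
(f) 5-3-1-4 → violates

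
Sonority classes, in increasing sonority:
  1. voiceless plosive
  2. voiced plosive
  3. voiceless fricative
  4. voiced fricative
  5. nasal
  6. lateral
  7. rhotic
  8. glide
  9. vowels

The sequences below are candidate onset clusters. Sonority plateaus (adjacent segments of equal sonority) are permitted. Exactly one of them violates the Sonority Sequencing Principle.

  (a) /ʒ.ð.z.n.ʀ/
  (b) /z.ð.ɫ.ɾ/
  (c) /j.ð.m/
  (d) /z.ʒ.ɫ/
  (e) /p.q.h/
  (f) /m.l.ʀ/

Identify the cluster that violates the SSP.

(a) /ʒ.ð.z.n.ʀ/: profile 4-4-4-5-7 — obeys.
(b) /z.ð.ɫ.ɾ/: profile 4-4-6-7 — obeys.
(c) /j.ð.m/: profile 8-4-5 — violates.
(d) /z.ʒ.ɫ/: profile 4-4-6 — obeys.
(e) /p.q.h/: profile 1-1-3 — obeys.
(f) /m.l.ʀ/: profile 5-6-7 — obeys.

c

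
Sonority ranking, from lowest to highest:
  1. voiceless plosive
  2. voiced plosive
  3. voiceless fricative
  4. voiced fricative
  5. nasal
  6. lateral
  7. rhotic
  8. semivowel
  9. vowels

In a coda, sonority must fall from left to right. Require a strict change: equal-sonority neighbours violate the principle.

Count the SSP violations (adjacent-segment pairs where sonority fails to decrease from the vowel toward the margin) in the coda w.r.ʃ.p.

/w/ — semivowel, sonority 8.
/r/ — rhotic, sonority 7.
/ʃ/ — voiceless fricative, sonority 3.
/p/ — voiceless plosive, sonority 1.
/w/→/r/: 8→7 (falls) — ok.
/r/→/ʃ/: 7→3 (falls) — ok.
/ʃ/→/p/: 3→1 (falls) — ok.

0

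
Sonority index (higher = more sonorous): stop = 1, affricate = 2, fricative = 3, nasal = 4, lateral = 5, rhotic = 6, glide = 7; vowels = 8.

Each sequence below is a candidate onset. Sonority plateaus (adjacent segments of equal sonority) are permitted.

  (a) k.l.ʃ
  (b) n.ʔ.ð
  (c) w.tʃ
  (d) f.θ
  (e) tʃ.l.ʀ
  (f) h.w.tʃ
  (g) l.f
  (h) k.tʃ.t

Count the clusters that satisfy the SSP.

2

(a) sonority 1-5-3: ill-formed.
(b) sonority 4-1-3: ill-formed.
(c) sonority 7-2: ill-formed.
(d) sonority 3-3: well-formed.
(e) sonority 2-5-6: well-formed.
(f) sonority 3-7-2: ill-formed.
(g) sonority 5-3: ill-formed.
(h) sonority 1-2-1: ill-formed.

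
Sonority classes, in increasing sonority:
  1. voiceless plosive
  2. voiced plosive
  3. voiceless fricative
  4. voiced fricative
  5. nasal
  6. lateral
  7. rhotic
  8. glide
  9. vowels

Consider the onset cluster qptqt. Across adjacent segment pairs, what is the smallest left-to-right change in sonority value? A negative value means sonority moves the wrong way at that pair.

0

/q/ is a voiceless plosive (sonority 1).
/p/ is a voiceless plosive (sonority 1).
/t/ is a voiceless plosive (sonority 1).
/q/ is a voiceless plosive (sonority 1).
/t/ is a voiceless plosive (sonority 1).
/q/→/p/: change +0.
/p/→/t/: change +0.
/t/→/q/: change +0.
/q/→/t/: change +0.
Minimum = 0.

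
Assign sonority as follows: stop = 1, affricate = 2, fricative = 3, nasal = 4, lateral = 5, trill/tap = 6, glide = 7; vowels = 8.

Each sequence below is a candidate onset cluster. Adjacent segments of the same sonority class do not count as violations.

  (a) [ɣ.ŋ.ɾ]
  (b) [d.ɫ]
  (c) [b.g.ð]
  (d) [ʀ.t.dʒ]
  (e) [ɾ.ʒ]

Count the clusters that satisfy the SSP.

(a) [ɣ.ŋ.ɾ]: profile 3-4-6 — obeys.
(b) [d.ɫ]: profile 1-5 — obeys.
(c) [b.g.ð]: profile 1-1-3 — obeys.
(d) [ʀ.t.dʒ]: profile 6-1-2 — violates.
(e) [ɾ.ʒ]: profile 6-3 — violates.

3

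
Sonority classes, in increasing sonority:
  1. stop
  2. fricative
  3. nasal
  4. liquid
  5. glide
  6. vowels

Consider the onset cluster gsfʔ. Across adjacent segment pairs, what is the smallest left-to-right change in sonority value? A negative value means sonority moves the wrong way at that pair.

/g/ is a stop (sonority 1).
/s/ is a fricative (sonority 2).
/f/ is a fricative (sonority 2).
/ʔ/ is a stop (sonority 1).
/g/→/s/: change +1.
/s/→/f/: change +0.
/f/→/ʔ/: change -1.
Minimum = -1.

-1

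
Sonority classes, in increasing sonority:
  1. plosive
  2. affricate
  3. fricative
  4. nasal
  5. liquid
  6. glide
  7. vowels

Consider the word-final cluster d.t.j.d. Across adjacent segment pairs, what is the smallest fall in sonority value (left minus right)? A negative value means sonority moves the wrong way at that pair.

-5

/d/ is a plosive (sonority 1).
/t/ is a plosive (sonority 1).
/j/ is a glide (sonority 6).
/d/ is a plosive (sonority 1).
/d/→/t/: change +0.
/t/→/j/: change -5.
/j/→/d/: change +5.
Minimum = -5.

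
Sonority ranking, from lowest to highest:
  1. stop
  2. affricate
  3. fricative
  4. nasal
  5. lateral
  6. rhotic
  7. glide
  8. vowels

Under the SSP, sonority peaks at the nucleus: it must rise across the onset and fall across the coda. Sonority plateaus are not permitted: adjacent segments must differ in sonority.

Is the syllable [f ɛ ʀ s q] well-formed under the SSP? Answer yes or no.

yes

Onset: /f/ is a fricative (sonority 3); then the nucleus /ɛ/ (sonority 8).
Onset profile 3-8 — rises to the nucleus.
Coda: /ʀ/ is a rhotic (sonority 6), /s/ is a fricative (sonority 3), /q/ is a stop (sonority 1).
Coda profile 8-6-3-1 — falls from the nucleus.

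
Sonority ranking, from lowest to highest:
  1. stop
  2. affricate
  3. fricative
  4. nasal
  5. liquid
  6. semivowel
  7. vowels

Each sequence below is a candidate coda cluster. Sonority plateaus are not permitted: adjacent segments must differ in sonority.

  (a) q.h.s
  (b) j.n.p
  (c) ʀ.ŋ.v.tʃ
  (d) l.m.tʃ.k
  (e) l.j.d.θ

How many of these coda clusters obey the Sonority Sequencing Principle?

(a) sonority 1-3-3: ill-formed.
(b) sonority 6-4-1: well-formed.
(c) sonority 5-4-3-2: well-formed.
(d) sonority 5-4-2-1: well-formed.
(e) sonority 5-6-1-3: ill-formed.

3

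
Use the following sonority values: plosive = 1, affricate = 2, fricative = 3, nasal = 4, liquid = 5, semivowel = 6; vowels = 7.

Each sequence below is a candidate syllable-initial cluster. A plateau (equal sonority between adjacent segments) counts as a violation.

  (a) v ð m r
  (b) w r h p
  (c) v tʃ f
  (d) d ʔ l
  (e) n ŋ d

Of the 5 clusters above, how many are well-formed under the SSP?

(a) 3-3-4-5 → violates
(b) 6-5-3-1 → violates
(c) 3-2-3 → violates
(d) 1-1-5 → violates
(e) 4-4-1 → violates

0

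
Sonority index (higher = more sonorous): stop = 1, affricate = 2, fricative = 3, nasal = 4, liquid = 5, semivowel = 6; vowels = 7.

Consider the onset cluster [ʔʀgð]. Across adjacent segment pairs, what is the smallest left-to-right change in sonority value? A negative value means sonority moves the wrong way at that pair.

-4

/ʔ/ is a stop (sonority 1).
/ʀ/ is a liquid (sonority 5).
/g/ is a stop (sonority 1).
/ð/ is a fricative (sonority 3).
/ʔ/→/ʀ/: change +4.
/ʀ/→/g/: change -4.
/g/→/ð/: change +2.
Minimum = -4.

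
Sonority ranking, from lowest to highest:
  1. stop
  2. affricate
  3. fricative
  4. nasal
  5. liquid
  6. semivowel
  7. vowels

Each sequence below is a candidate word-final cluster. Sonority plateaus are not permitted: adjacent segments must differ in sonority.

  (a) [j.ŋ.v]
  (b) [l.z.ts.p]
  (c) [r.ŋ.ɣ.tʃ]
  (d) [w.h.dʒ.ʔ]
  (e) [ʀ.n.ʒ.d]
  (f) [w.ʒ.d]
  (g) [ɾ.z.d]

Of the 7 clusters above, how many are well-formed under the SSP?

7

(a) [j.ŋ.v]: profile 6-4-3 — obeys.
(b) [l.z.ts.p]: profile 5-3-2-1 — obeys.
(c) [r.ŋ.ɣ.tʃ]: profile 5-4-3-2 — obeys.
(d) [w.h.dʒ.ʔ]: profile 6-3-2-1 — obeys.
(e) [ʀ.n.ʒ.d]: profile 5-4-3-1 — obeys.
(f) [w.ʒ.d]: profile 6-3-1 — obeys.
(g) [ɾ.z.d]: profile 5-3-1 — obeys.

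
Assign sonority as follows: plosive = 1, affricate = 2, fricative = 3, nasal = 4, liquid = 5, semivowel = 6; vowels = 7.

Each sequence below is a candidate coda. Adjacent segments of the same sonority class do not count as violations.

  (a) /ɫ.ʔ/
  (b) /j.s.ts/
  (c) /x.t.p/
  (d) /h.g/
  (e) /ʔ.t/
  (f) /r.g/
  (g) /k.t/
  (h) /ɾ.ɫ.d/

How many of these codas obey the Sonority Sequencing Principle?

(a) 5-1 → obeys
(b) 6-3-2 → obeys
(c) 3-1-1 → obeys
(d) 3-1 → obeys
(e) 1-1 → obeys
(f) 5-1 → obeys
(g) 1-1 → obeys
(h) 5-5-1 → obeys

8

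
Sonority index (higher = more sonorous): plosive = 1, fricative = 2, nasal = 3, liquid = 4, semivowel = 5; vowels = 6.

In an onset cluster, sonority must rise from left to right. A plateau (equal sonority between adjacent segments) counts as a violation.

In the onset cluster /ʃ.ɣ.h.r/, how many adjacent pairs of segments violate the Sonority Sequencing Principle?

/ʃ/ is a fricative (sonority 2).
/ɣ/ is a fricative (sonority 2).
/h/ is a fricative (sonority 2).
/r/ is a liquid (sonority 4).
/ʃ/→/ɣ/: 2→2 (plateau) — violation.
/ɣ/→/h/: 2→2 (plateau) — violation.
/h/→/r/: 2→4 (rises) — ok.

2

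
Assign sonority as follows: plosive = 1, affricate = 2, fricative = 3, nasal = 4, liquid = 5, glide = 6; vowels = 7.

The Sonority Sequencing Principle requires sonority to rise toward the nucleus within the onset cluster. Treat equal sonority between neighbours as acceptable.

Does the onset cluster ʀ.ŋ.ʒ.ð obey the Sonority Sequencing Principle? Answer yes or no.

/ʀ/: liquid = 5.
/ŋ/: nasal = 4.
/ʒ/: fricative = 3.
/ð/: fricative = 3.
The profile is 5-4-3-3. Between /ʀ/ (5) and /ŋ/ (4) sonority does not rise, so the cluster violates the SSP.

no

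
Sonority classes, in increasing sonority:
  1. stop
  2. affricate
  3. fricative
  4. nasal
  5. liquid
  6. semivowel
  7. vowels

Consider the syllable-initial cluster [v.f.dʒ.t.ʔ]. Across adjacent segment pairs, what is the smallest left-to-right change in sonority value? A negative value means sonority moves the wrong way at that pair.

-1

/v/: fricative = 3.
/f/: fricative = 3.
/dʒ/: affricate = 2.
/t/: stop = 1.
/ʔ/: stop = 1.
/v/→/f/: change +0.
/f/→/dʒ/: change -1.
/dʒ/→/t/: change -1.
/t/→/ʔ/: change +0.
Minimum = -1.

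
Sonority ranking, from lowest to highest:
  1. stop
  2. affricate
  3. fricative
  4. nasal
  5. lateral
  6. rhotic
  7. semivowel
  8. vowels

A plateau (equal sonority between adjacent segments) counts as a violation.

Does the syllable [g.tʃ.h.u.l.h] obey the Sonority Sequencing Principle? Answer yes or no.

Onset: /g/ is a stop (sonority 1), /tʃ/ is an affricate (sonority 2), /h/ is a fricative (sonority 3); then the nucleus /u/ (sonority 8).
Onset profile 1-2-3-8 — rises to the nucleus.
Coda: /l/ is a lateral (sonority 5), /h/ is a fricative (sonority 3).
Coda profile 8-5-3 — falls from the nucleus.

yes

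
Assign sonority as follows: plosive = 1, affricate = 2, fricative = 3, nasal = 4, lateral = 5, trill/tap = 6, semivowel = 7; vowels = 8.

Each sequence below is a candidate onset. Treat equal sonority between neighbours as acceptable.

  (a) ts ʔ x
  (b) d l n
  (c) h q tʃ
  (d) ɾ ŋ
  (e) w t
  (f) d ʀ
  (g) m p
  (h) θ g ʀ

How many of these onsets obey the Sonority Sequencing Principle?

(a) ts ʔ x: profile 2-1-3 — violates.
(b) d l n: profile 1-5-4 — violates.
(c) h q tʃ: profile 3-1-2 — violates.
(d) ɾ ŋ: profile 6-4 — violates.
(e) w t: profile 7-1 — violates.
(f) d ʀ: profile 1-6 — obeys.
(g) m p: profile 4-1 — violates.
(h) θ g ʀ: profile 3-1-6 — violates.

1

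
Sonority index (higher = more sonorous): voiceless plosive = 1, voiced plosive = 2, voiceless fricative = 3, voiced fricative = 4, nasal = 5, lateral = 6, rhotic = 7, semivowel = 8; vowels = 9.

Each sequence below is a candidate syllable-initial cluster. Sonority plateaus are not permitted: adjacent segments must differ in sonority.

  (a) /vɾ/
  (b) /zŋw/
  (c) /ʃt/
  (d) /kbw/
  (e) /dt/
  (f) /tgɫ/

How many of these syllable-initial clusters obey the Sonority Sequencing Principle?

(a) 4-7 → obeys
(b) 4-5-8 → obeys
(c) 3-1 → violates
(d) 1-2-8 → obeys
(e) 2-1 → violates
(f) 1-2-6 → obeys

4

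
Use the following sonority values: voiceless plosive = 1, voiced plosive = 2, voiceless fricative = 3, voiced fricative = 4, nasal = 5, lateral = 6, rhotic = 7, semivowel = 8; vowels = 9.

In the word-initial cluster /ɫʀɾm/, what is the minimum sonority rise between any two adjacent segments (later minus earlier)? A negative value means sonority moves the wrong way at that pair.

-2

/ɫ/ is a lateral (sonority 6).
/ʀ/ is a rhotic (sonority 7).
/ɾ/ is a rhotic (sonority 7).
/m/ is a nasal (sonority 5).
/ɫ/→/ʀ/: change +1.
/ʀ/→/ɾ/: change +0.
/ɾ/→/m/: change -2.
Minimum = -2.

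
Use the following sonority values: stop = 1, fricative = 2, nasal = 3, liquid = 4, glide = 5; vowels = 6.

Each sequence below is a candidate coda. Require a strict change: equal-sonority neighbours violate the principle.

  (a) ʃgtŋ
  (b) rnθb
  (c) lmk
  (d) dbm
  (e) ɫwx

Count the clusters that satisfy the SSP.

(a) sonority 2-1-1-3: ill-formed.
(b) sonority 4-3-2-1: well-formed.
(c) sonority 4-3-1: well-formed.
(d) sonority 1-1-3: ill-formed.
(e) sonority 4-5-2: ill-formed.

2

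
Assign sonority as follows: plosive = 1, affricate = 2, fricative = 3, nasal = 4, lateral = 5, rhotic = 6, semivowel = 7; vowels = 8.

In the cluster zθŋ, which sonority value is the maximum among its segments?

4

/z/ is a fricative (sonority 3).
/θ/ is a fricative (sonority 3).
/ŋ/ is a nasal (sonority 4).
The maximum is 4.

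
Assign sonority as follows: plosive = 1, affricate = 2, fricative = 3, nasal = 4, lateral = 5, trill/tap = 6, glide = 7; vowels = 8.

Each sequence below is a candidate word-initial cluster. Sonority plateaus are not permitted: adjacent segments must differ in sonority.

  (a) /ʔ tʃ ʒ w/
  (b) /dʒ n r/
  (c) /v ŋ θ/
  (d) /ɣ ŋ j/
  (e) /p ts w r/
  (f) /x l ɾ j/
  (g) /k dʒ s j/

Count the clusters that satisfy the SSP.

(a) /ʔ tʃ ʒ w/: profile 1-2-3-7 — obeys.
(b) /dʒ n r/: profile 2-4-6 — obeys.
(c) /v ŋ θ/: profile 3-4-3 — violates.
(d) /ɣ ŋ j/: profile 3-4-7 — obeys.
(e) /p ts w r/: profile 1-2-7-6 — violates.
(f) /x l ɾ j/: profile 3-5-6-7 — obeys.
(g) /k dʒ s j/: profile 1-2-3-7 — obeys.

5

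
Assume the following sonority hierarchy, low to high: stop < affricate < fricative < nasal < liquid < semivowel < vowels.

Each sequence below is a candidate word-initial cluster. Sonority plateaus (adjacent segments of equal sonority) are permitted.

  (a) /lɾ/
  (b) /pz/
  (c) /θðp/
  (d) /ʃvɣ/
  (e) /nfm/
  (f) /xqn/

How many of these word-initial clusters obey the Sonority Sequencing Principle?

(a) 5-5 → obeys
(b) 1-3 → obeys
(c) 3-3-1 → violates
(d) 3-3-3 → obeys
(e) 4-3-4 → violates
(f) 3-1-4 → violates

3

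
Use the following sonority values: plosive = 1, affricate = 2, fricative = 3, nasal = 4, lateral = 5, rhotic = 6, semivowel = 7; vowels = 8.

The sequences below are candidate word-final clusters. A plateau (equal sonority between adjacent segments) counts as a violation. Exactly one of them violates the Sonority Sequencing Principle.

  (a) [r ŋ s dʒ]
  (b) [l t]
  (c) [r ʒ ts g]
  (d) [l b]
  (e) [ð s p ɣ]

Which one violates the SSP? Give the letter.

e

(a) 6-4-3-2 → obeys
(b) 5-1 → obeys
(c) 6-3-2-1 → obeys
(d) 5-1 → obeys
(e) 3-3-1-3 → violates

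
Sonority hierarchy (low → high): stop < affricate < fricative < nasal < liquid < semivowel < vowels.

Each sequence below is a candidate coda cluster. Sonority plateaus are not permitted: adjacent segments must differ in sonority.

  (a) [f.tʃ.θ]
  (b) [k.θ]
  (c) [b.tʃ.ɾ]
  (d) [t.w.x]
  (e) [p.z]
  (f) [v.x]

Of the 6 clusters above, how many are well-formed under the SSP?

(a) 3-2-3 → violates
(b) 1-3 → violates
(c) 1-2-5 → violates
(d) 1-6-3 → violates
(e) 1-3 → violates
(f) 3-3 → violates

0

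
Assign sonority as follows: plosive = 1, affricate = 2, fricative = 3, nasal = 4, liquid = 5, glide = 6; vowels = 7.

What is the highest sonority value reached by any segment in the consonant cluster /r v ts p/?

/r/ is a liquid (sonority 5).
/v/ is a fricative (sonority 3).
/ts/ is an affricate (sonority 2).
/p/ is a plosive (sonority 1).
The maximum is 5.

5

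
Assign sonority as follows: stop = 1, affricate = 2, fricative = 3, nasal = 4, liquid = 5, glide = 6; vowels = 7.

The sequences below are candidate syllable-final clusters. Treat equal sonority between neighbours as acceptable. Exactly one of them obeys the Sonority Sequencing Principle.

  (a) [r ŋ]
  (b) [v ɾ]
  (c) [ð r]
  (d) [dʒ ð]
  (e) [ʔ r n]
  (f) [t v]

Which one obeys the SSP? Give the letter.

a

(a) sonority 5-4: well-formed.
(b) sonority 3-5: ill-formed.
(c) sonority 3-5: ill-formed.
(d) sonority 2-3: ill-formed.
(e) sonority 1-5-4: ill-formed.
(f) sonority 1-3: ill-formed.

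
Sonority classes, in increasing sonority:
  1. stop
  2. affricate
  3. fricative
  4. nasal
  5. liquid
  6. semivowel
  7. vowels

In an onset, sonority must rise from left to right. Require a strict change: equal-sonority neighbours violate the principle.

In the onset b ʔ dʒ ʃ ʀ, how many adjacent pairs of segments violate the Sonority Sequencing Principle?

/b/: stop = 1.
/ʔ/: stop = 1.
/dʒ/: affricate = 2.
/ʃ/: fricative = 3.
/ʀ/: liquid = 5.
/b/→/ʔ/: 1→1 (plateau) — violation.
/ʔ/→/dʒ/: 1→2 (rises) — ok.
/dʒ/→/ʃ/: 2→3 (rises) — ok.
/ʃ/→/ʀ/: 3→5 (rises) — ok.

1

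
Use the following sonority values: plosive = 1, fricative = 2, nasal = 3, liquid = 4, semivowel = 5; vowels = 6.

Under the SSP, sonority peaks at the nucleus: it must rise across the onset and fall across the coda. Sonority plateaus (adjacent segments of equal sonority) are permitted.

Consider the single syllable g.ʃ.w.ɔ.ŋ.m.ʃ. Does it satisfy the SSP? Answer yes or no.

Onset: /g/ is a plosive (sonority 1), /ʃ/ is a fricative (sonority 2), /w/ is a semivowel (sonority 5); then the nucleus /ɔ/ (sonority 6).
Onset profile 1-2-5-6 — rises to the nucleus.
Coda: /ŋ/ is a nasal (sonority 3), /m/ is a nasal (sonority 3), /ʃ/ is a fricative (sonority 2).
Coda profile 6-3-3-2 — falls from the nucleus.

yes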